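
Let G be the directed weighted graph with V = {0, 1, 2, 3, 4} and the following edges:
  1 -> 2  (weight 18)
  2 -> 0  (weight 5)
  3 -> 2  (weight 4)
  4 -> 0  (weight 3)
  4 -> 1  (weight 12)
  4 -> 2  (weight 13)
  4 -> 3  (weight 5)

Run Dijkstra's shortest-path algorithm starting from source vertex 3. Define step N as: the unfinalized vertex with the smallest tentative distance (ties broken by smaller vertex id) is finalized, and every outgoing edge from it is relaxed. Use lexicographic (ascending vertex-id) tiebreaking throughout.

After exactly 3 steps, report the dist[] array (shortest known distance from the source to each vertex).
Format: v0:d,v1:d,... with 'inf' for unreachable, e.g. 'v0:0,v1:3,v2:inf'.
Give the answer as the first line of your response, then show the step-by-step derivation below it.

v0:9,v1:inf,v2:4,v3:0,v4:inf

step 1: dist = v0:inf,v1:inf,v2:4,v3:0,v4:inf
step 2: dist = v0:9,v1:inf,v2:4,v3:0,v4:inf
step 3: dist = v0:9,v1:inf,v2:4,v3:0,v4:inf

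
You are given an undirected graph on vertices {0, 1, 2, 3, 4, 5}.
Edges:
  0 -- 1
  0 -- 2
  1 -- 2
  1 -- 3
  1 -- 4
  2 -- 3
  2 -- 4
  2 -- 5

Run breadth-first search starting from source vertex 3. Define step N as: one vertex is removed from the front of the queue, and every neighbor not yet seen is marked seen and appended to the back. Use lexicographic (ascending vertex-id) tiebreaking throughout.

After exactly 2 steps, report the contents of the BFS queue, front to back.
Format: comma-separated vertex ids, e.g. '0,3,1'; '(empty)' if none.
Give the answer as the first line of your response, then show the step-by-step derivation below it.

2,0,4

step 1: dequeue 3; queue=[1,2]; order=3
step 2: dequeue 1; queue=[2,0,4]; order=3,1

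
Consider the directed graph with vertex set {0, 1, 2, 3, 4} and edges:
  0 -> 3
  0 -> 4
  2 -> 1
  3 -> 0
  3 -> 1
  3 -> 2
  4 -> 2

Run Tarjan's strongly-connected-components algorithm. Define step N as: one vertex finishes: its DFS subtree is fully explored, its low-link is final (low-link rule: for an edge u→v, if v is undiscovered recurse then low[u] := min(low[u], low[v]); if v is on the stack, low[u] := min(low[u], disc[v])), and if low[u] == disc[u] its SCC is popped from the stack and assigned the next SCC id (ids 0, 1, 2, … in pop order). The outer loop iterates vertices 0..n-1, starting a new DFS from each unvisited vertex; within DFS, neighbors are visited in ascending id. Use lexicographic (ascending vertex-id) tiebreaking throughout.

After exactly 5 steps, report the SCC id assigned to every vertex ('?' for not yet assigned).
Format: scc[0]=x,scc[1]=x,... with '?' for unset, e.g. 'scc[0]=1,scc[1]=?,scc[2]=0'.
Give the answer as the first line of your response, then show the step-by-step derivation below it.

scc[0]=3,scc[1]=0,scc[2]=1,scc[3]=3,scc[4]=2

step 1: low=(low[0]=0,low[1]=2,low[2]=?,low[3]=0,low[4]=?); scc=(scc[0]=?,scc[1]=0,scc[2]=?,scc[3]=?,scc[4]=?)
step 2: low=(low[0]=0,low[1]=2,low[2]=3,low[3]=0,low[4]=?); scc=(scc[0]=?,scc[1]=0,scc[2]=1,scc[3]=?,scc[4]=?)
step 3: low=(low[0]=0,low[1]=2,low[2]=3,low[3]=0,low[4]=?); scc=(scc[0]=?,scc[1]=0,scc[2]=1,scc[3]=?,scc[4]=?)
step 4: low=(low[0]=0,low[1]=2,low[2]=3,low[3]=0,low[4]=4); scc=(scc[0]=?,scc[1]=0,scc[2]=1,scc[3]=?,scc[4]=2)
step 5: low=(low[0]=0,low[1]=2,low[2]=3,low[3]=0,low[4]=4); scc=(scc[0]=3,scc[1]=0,scc[2]=1,scc[3]=3,scc[4]=2)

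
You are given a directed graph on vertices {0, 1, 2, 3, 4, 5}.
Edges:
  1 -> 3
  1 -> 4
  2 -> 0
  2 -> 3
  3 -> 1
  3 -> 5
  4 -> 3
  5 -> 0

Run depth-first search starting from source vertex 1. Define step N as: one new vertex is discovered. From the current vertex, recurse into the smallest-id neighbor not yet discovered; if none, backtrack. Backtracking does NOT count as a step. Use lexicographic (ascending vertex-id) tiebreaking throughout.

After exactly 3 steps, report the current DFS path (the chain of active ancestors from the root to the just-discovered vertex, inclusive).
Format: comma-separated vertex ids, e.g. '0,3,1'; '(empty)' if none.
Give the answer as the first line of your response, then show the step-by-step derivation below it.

1,3,5

step 1: discover 1; path=1; order=1
step 2: discover 3; path=1>3; order=1,3
step 3: discover 5; path=1>3>5; order=1,3,5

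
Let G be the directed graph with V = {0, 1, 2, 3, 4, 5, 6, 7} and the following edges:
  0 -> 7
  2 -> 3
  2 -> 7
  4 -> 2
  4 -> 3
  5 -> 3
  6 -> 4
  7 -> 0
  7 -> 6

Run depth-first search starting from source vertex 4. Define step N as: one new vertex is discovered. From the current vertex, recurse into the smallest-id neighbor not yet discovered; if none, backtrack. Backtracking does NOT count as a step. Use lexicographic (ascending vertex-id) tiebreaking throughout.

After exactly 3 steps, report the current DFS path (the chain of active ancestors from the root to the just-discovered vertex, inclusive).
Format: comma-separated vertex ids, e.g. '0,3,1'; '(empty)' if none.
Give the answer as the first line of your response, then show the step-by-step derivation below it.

4,2,3

step 1: discover 4; path=4; order=4
step 2: discover 2; path=4>2; order=4,2
step 3: discover 3; path=4>2>3; order=4,2,3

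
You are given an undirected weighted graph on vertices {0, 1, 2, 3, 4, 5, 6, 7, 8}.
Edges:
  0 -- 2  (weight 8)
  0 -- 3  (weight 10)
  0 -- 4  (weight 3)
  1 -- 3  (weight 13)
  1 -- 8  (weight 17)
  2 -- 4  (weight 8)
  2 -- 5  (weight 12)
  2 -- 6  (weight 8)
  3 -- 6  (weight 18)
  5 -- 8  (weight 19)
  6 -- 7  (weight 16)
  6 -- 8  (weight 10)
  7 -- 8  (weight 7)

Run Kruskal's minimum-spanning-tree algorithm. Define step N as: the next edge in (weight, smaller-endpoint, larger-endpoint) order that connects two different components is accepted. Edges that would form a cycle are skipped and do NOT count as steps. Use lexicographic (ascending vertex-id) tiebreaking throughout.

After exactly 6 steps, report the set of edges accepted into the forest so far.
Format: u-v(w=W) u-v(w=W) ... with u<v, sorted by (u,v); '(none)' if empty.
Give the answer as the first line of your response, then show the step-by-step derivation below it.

0-2(w=8) 0-3(w=10) 0-4(w=3) 2-6(w=8) 6-8(w=10) 7-8(w=7)

step 1: add edge 0-4 (w=3); MST = {0-4(w=3)}
step 2: add edge 7-8 (w=7); MST = {0-4(w=3) 7-8(w=7)}
step 3: add edge 0-2 (w=8); MST = {0-2(w=8) 0-4(w=3) 7-8(w=7)}
step 4: add edge 2-6 (w=8); MST = {0-2(w=8) 0-4(w=3) 2-6(w=8) 7-8(w=7)}
step 5: add edge 0-3 (w=10); MST = {0-2(w=8) 0-3(w=10) 0-4(w=3) 2-6(w=8) 7-8(w=7)}
step 6: add edge 6-8 (w=10); MST = {0-2(w=8) 0-3(w=10) 0-4(w=3) 2-6(w=8) 6-8(w=10) 7-8(w=7)}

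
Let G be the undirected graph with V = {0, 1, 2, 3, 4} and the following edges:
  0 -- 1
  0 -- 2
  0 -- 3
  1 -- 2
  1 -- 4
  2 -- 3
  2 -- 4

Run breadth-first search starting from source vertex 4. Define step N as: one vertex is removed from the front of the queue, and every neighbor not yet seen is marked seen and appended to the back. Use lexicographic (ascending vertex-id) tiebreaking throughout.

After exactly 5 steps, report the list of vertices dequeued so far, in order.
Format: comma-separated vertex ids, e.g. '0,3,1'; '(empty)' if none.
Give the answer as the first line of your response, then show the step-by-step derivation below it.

4,1,2,0,3

step 1: dequeue 4; queue=[1,2]; order=4
step 2: dequeue 1; queue=[2,0]; order=4,1
step 3: dequeue 2; queue=[0,3]; order=4,1,2
step 4: dequeue 0; queue=[3]; order=4,1,2,0
step 5: dequeue 3; queue=[(empty)]; order=4,1,2,0,3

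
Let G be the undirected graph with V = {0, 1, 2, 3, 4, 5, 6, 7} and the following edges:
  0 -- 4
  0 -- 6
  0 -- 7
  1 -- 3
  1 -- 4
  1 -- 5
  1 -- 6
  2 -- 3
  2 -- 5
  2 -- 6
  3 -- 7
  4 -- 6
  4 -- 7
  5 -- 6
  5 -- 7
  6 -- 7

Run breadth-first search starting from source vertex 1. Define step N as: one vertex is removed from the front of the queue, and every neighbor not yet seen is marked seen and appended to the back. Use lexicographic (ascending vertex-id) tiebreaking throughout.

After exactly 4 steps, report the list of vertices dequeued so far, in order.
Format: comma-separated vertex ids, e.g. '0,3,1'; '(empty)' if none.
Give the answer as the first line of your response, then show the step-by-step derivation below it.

1,3,4,5

step 1: dequeue 1; queue=[3,4,5,6]; order=1
step 2: dequeue 3; queue=[4,5,6,2,7]; order=1,3
step 3: dequeue 4; queue=[5,6,2,7,0]; order=1,3,4
step 4: dequeue 5; queue=[6,2,7,0]; order=1,3,4,5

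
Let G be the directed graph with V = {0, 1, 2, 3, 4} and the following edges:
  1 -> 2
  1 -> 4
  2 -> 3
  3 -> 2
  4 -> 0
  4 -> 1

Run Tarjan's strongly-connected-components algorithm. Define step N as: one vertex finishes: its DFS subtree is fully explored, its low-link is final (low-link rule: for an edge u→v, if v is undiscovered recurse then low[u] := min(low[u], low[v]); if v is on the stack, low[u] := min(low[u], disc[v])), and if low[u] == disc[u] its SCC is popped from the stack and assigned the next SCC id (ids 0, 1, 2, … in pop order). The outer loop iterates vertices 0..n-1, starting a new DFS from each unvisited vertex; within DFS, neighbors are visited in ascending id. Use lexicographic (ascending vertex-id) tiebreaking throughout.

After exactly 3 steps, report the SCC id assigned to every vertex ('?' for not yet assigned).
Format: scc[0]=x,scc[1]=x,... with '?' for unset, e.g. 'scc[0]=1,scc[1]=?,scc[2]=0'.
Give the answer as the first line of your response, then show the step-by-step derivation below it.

scc[0]=0,scc[1]=?,scc[2]=1,scc[3]=1,scc[4]=?

step 1: low=(low[0]=0,low[1]=?,low[2]=?,low[3]=?,low[4]=?); scc=(scc[0]=0,scc[1]=?,scc[2]=?,scc[3]=?,scc[4]=?)
step 2: low=(low[0]=0,low[1]=1,low[2]=2,low[3]=2,low[4]=?); scc=(scc[0]=0,scc[1]=?,scc[2]=?,scc[3]=?,scc[4]=?)
step 3: low=(low[0]=0,low[1]=1,low[2]=2,low[3]=2,low[4]=?); scc=(scc[0]=0,scc[1]=?,scc[2]=1,scc[3]=1,scc[4]=?)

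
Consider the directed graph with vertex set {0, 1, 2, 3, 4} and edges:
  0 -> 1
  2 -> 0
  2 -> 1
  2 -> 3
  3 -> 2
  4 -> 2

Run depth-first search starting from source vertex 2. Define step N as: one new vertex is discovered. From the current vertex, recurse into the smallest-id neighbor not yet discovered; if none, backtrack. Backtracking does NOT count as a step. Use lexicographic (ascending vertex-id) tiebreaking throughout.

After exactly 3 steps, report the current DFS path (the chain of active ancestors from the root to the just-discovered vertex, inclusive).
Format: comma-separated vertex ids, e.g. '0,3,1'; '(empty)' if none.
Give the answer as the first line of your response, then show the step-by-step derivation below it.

2,0,1

step 1: discover 2; path=2; order=2
step 2: discover 0; path=2>0; order=2,0
step 3: discover 1; path=2>0>1; order=2,0,1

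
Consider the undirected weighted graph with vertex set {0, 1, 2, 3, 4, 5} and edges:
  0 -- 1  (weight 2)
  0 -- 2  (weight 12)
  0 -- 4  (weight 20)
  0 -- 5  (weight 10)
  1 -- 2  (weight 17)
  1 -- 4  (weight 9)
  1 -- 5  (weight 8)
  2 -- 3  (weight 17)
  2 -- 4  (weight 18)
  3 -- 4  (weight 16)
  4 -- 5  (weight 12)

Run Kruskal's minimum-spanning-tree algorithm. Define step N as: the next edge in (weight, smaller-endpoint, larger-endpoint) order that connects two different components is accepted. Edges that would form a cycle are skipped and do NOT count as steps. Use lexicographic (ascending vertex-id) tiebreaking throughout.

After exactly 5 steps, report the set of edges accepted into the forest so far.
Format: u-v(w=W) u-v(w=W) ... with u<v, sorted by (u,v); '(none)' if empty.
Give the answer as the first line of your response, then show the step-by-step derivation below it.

0-1(w=2) 0-2(w=12) 1-4(w=9) 1-5(w=8) 3-4(w=16)

step 1: add edge 0-1 (w=2); MST = {0-1(w=2)}
step 2: add edge 1-5 (w=8); MST = {0-1(w=2) 1-5(w=8)}
step 3: add edge 1-4 (w=9); MST = {0-1(w=2) 1-4(w=9) 1-5(w=8)}
step 4: add edge 0-2 (w=12); MST = {0-1(w=2) 0-2(w=12) 1-4(w=9) 1-5(w=8)}
step 5: add edge 3-4 (w=16); MST = {0-1(w=2) 0-2(w=12) 1-4(w=9) 1-5(w=8) 3-4(w=16)}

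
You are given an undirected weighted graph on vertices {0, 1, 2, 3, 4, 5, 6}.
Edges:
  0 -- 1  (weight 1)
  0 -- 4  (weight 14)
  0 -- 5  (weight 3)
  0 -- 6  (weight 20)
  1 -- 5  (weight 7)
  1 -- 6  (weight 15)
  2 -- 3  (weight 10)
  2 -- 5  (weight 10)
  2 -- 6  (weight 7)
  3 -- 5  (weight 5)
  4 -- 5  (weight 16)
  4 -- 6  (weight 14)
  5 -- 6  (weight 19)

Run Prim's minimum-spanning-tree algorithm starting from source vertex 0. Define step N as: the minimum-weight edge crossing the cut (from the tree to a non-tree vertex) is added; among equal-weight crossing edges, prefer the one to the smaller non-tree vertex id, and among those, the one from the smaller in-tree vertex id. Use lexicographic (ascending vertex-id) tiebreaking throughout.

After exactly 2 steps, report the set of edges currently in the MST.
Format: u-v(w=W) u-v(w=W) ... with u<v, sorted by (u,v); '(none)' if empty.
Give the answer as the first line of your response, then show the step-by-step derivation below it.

0-1(w=1) 0-5(w=3)

step 1: add edge 0-1 (w=1); MST = {0-1(w=1)}
step 2: add edge 0-5 (w=3); MST = {0-1(w=1) 0-5(w=3)}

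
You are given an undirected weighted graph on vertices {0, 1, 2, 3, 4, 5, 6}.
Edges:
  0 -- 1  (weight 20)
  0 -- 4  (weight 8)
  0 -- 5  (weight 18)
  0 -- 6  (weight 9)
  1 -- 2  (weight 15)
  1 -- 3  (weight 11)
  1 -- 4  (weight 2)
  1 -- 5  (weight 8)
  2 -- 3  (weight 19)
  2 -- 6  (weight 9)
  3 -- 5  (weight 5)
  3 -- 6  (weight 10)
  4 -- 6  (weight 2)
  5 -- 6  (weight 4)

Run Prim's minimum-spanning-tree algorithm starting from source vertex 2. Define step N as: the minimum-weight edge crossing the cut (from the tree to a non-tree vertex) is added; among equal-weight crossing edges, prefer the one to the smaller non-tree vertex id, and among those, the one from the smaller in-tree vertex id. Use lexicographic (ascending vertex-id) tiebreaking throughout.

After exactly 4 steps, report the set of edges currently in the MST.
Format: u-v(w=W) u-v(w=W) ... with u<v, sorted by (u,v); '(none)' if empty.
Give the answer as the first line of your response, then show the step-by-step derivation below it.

1-4(w=2) 2-6(w=9) 4-6(w=2) 5-6(w=4)

step 1: add edge 2-6 (w=9); MST = {2-6(w=9)}
step 2: add edge 4-6 (w=2); MST = {2-6(w=9) 4-6(w=2)}
step 3: add edge 1-4 (w=2); MST = {1-4(w=2) 2-6(w=9) 4-6(w=2)}
step 4: add edge 5-6 (w=4); MST = {1-4(w=2) 2-6(w=9) 4-6(w=2) 5-6(w=4)}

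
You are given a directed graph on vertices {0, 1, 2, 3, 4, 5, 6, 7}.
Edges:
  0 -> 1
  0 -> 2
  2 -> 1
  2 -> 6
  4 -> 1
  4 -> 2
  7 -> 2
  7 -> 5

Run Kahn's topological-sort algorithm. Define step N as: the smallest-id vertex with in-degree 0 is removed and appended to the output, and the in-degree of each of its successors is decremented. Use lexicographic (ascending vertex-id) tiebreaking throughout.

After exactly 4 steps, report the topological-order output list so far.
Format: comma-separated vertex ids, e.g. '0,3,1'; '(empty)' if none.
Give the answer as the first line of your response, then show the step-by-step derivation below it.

0,3,4,7

step 1: output 0; order=[0]; indeg=(0,2,2,0,0,1,1,0)
step 2: output 3; order=[0,3]; indeg=(0,2,2,0,0,1,1,0)
step 3: output 4; order=[0,3,4]; indeg=(0,1,1,0,0,1,1,0)
step 4: output 7; order=[0,3,4,7]; indeg=(0,1,0,0,0,0,1,0)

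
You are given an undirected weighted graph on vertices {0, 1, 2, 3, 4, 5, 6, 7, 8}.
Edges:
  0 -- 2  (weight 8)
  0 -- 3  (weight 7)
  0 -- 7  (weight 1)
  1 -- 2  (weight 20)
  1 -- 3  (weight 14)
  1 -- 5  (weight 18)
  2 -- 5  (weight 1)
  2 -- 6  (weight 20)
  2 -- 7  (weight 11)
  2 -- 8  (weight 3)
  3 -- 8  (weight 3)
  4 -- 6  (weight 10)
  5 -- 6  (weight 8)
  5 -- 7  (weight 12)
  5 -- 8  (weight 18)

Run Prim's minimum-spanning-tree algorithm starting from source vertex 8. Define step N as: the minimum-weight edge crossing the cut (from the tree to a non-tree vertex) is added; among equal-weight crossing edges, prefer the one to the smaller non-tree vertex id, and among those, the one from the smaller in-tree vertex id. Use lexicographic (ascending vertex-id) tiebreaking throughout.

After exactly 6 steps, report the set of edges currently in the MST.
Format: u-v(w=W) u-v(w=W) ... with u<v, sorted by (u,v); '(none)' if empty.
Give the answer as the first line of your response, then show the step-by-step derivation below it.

0-3(w=7) 0-7(w=1) 2-5(w=1) 2-8(w=3) 3-8(w=3) 5-6(w=8)

step 1: add edge 2-8 (w=3); MST = {2-8(w=3)}
step 2: add edge 2-5 (w=1); MST = {2-5(w=1) 2-8(w=3)}
step 3: add edge 3-8 (w=3); MST = {2-5(w=1) 2-8(w=3) 3-8(w=3)}
step 4: add edge 0-3 (w=7); MST = {0-3(w=7) 2-5(w=1) 2-8(w=3) 3-8(w=3)}
step 5: add edge 0-7 (w=1); MST = {0-3(w=7) 0-7(w=1) 2-5(w=1) 2-8(w=3) 3-8(w=3)}
step 6: add edge 5-6 (w=8); MST = {0-3(w=7) 0-7(w=1) 2-5(w=1) 2-8(w=3) 3-8(w=3) 5-6(w=8)}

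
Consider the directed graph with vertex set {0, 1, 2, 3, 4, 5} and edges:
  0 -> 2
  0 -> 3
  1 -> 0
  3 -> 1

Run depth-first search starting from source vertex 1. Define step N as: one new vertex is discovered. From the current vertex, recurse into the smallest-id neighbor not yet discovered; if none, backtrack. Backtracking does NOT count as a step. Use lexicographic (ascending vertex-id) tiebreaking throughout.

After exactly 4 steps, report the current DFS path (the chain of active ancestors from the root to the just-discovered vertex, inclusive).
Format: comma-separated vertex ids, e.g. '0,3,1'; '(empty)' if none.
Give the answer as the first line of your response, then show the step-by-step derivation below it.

1,0,3

step 1: discover 1; path=1; order=1
step 2: discover 0; path=1>0; order=1,0
step 3: discover 2; path=1>0>2; order=1,0,2
step 4: discover 3; path=1>0>3; order=1,0,2,3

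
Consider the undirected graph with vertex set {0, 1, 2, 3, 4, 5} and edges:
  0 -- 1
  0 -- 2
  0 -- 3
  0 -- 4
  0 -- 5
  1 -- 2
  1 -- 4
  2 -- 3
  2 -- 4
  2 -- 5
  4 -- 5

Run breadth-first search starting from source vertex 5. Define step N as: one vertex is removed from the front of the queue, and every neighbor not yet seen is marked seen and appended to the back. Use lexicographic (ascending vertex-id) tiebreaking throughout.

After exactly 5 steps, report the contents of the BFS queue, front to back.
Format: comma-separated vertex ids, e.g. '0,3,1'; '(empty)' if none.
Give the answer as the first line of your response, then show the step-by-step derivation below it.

3

step 1: dequeue 5; queue=[0,2,4]; order=5
step 2: dequeue 0; queue=[2,4,1,3]; order=5,0
step 3: dequeue 2; queue=[4,1,3]; order=5,0,2
step 4: dequeue 4; queue=[1,3]; order=5,0,2,4
step 5: dequeue 1; queue=[3]; order=5,0,2,4,1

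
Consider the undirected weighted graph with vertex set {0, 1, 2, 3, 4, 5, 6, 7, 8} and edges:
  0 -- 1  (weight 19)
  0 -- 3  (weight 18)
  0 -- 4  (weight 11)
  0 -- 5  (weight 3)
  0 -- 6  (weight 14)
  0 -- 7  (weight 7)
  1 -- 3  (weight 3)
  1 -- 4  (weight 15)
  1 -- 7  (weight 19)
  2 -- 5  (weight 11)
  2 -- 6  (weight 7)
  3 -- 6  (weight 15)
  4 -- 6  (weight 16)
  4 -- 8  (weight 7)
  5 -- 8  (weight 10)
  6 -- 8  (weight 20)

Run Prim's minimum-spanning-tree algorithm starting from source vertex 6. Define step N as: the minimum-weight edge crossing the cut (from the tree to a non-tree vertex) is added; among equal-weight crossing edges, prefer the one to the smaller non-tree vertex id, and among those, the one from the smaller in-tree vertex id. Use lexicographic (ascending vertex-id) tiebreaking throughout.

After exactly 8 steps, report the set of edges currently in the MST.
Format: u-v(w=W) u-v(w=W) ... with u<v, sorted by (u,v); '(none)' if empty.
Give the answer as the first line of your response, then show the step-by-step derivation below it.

0-5(w=3) 0-7(w=7) 1-3(w=3) 1-4(w=15) 2-5(w=11) 2-6(w=7) 4-8(w=7) 5-8(w=10)

step 1: add edge 2-6 (w=7); MST = {2-6(w=7)}
step 2: add edge 2-5 (w=11); MST = {2-5(w=11) 2-6(w=7)}
step 3: add edge 0-5 (w=3); MST = {0-5(w=3) 2-5(w=11) 2-6(w=7)}
step 4: add edge 0-7 (w=7); MST = {0-5(w=3) 0-7(w=7) 2-5(w=11) 2-6(w=7)}
step 5: add edge 5-8 (w=10); MST = {0-5(w=3) 0-7(w=7) 2-5(w=11) 2-6(w=7) 5-8(w=10)}
step 6: add edge 4-8 (w=7); MST = {0-5(w=3) 0-7(w=7) 2-5(w=11) 2-6(w=7) 4-8(w=7) 5-8(w=10)}
step 7: add edge 1-4 (w=15); MST = {0-5(w=3) 0-7(w=7) 1-4(w=15) 2-5(w=11) 2-6(w=7) 4-8(w=7) 5-8(w=10)}
step 8: add edge 1-3 (w=3); MST = {0-5(w=3) 0-7(w=7) 1-3(w=3) 1-4(w=15) 2-5(w=11) 2-6(w=7) 4-8(w=7) 5-8(w=10)}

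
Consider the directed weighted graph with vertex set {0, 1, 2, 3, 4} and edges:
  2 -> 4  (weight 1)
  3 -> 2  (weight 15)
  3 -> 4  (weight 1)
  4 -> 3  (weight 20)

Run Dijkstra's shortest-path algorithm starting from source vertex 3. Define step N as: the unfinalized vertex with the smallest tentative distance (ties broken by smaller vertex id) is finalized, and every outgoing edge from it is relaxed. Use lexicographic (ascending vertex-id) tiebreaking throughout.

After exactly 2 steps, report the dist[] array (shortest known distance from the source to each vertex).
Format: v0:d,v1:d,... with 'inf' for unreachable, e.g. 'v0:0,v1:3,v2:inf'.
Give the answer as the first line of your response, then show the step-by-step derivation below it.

v0:inf,v1:inf,v2:15,v3:0,v4:1

step 1: dist = v0:inf,v1:inf,v2:15,v3:0,v4:1
step 2: dist = v0:inf,v1:inf,v2:15,v3:0,v4:1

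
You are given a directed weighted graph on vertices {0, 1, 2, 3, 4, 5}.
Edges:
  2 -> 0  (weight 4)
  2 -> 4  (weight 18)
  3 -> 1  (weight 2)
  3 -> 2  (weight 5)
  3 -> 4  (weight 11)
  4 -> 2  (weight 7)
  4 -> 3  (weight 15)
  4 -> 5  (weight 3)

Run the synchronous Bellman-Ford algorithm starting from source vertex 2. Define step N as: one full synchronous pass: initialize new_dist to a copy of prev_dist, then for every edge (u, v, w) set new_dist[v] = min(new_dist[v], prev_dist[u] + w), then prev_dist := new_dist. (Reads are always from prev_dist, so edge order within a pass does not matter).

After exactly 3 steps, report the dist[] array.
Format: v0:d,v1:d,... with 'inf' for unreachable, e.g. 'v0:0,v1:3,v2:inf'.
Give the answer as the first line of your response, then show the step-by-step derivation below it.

v0:4,v1:35,v2:0,v3:33,v4:18,v5:21

step 1: dist = v0:4,v1:inf,v2:0,v3:inf,v4:18,v5:inf
step 2: dist = v0:4,v1:inf,v2:0,v3:33,v4:18,v5:21
step 3: dist = v0:4,v1:35,v2:0,v3:33,v4:18,v5:21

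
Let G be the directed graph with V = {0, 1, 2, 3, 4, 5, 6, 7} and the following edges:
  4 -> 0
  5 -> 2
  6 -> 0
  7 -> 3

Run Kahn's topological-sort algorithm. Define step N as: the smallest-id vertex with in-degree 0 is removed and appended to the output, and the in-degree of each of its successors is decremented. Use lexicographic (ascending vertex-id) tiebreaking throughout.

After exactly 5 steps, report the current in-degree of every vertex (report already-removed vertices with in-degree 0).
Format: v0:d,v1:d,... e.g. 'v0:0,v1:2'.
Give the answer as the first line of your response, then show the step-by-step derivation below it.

v0:0,v1:0,v2:0,v3:1,v4:0,v5:0,v6:0,v7:0

step 1: output 1; order=[1]; indeg=(2,0,1,1,0,0,0,0)
step 2: output 4; order=[1,4]; indeg=(1,0,1,1,0,0,0,0)
step 3: output 5; order=[1,4,5]; indeg=(1,0,0,1,0,0,0,0)
step 4: output 2; order=[1,4,5,2]; indeg=(1,0,0,1,0,0,0,0)
step 5: output 6; order=[1,4,5,2,6]; indeg=(0,0,0,1,0,0,0,0)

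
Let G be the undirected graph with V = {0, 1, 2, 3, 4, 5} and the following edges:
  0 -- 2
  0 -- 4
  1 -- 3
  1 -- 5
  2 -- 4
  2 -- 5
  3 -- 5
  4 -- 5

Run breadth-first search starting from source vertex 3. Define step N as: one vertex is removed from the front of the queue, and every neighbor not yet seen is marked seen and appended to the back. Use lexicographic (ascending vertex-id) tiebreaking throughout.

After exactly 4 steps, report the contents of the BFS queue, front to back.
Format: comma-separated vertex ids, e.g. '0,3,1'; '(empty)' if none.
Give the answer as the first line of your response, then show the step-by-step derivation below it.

4,0

step 1: dequeue 3; queue=[1,5]; order=3
step 2: dequeue 1; queue=[5]; order=3,1
step 3: dequeue 5; queue=[2,4]; order=3,1,5
step 4: dequeue 2; queue=[4,0]; order=3,1,5,2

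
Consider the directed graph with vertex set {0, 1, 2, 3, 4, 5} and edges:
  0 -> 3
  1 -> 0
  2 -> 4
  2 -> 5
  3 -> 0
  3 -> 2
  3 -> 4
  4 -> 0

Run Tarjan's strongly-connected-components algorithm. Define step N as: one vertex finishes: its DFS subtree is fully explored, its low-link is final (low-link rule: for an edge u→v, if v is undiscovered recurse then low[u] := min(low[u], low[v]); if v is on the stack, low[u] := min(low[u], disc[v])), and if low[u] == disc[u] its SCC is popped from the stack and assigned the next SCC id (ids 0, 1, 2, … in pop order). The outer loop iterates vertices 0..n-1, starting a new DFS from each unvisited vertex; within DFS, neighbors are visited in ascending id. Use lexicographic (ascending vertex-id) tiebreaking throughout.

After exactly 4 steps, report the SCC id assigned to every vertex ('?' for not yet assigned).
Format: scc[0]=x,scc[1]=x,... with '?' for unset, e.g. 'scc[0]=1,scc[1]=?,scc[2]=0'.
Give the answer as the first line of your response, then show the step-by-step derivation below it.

scc[0]=?,scc[1]=?,scc[2]=?,scc[3]=?,scc[4]=?,scc[5]=0

step 1: low=(low[0]=0,low[1]=?,low[2]=2,low[3]=0,low[4]=0,low[5]=?); scc=(scc[0]=?,scc[1]=?,scc[2]=?,scc[3]=?,scc[4]=?,scc[5]=?)
step 2: low=(low[0]=0,low[1]=?,low[2]=0,low[3]=0,low[4]=0,low[5]=4); scc=(scc[0]=?,scc[1]=?,scc[2]=?,scc[3]=?,scc[4]=?,scc[5]=0)
step 3: low=(low[0]=0,low[1]=?,low[2]=0,low[3]=0,low[4]=0,low[5]=4); scc=(scc[0]=?,scc[1]=?,scc[2]=?,scc[3]=?,scc[4]=?,scc[5]=0)
step 4: low=(low[0]=0,low[1]=?,low[2]=0,low[3]=0,low[4]=0,low[5]=4); scc=(scc[0]=?,scc[1]=?,scc[2]=?,scc[3]=?,scc[4]=?,scc[5]=0)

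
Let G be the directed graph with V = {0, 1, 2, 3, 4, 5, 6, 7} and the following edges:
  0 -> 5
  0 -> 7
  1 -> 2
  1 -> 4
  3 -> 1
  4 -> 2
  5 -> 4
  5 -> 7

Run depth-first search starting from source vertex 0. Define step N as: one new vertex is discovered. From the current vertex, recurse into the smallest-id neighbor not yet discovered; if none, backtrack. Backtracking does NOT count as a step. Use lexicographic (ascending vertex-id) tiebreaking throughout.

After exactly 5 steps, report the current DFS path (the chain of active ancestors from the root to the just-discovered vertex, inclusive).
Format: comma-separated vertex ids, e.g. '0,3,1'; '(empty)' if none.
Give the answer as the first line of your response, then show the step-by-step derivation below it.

0,5,7

step 1: discover 0; path=0; order=0
step 2: discover 5; path=0>5; order=0,5
step 3: discover 4; path=0>5>4; order=0,5,4
step 4: discover 2; path=0>5>4>2; order=0,5,4,2
step 5: discover 7; path=0>5>7; order=0,5,4,2,7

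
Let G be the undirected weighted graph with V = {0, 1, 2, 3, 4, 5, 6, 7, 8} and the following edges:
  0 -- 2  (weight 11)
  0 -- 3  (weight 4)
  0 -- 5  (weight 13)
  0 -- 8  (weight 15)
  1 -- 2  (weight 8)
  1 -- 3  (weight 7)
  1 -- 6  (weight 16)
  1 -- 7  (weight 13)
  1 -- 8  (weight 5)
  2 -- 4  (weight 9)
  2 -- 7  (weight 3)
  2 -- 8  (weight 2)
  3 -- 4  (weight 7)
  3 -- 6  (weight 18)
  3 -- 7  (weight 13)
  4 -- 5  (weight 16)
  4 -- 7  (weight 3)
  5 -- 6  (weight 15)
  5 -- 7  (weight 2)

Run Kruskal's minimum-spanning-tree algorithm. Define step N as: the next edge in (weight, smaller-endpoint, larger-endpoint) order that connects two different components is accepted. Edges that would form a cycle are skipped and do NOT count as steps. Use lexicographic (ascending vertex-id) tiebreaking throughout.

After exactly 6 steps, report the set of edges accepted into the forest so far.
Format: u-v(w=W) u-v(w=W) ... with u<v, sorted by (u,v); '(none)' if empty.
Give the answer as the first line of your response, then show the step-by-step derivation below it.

0-3(w=4) 1-8(w=5) 2-7(w=3) 2-8(w=2) 4-7(w=3) 5-7(w=2)

step 1: add edge 2-8 (w=2); MST = {2-8(w=2)}
step 2: add edge 5-7 (w=2); MST = {2-8(w=2) 5-7(w=2)}
step 3: add edge 2-7 (w=3); MST = {2-7(w=3) 2-8(w=2) 5-7(w=2)}
step 4: add edge 4-7 (w=3); MST = {2-7(w=3) 2-8(w=2) 4-7(w=3) 5-7(w=2)}
step 5: add edge 0-3 (w=4); MST = {0-3(w=4) 2-7(w=3) 2-8(w=2) 4-7(w=3) 5-7(w=2)}
step 6: add edge 1-8 (w=5); MST = {0-3(w=4) 1-8(w=5) 2-7(w=3) 2-8(w=2) 4-7(w=3) 5-7(w=2)}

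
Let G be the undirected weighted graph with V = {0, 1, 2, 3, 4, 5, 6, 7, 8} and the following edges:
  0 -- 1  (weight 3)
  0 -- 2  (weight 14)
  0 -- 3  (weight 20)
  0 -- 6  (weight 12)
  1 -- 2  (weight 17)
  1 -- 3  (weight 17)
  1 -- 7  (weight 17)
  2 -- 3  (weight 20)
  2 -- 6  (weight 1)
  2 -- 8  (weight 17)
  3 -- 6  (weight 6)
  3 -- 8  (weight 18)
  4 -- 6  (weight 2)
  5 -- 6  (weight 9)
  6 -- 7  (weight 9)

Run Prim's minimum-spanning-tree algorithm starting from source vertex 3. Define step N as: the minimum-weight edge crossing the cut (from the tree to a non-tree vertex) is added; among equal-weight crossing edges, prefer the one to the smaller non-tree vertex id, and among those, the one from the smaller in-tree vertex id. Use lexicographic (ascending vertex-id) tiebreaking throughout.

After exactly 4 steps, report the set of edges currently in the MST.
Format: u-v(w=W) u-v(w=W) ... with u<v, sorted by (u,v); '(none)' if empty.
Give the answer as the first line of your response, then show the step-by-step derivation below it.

2-6(w=1) 3-6(w=6) 4-6(w=2) 5-6(w=9)

step 1: add edge 3-6 (w=6); MST = {3-6(w=6)}
step 2: add edge 2-6 (w=1); MST = {2-6(w=1) 3-6(w=6)}
step 3: add edge 4-6 (w=2); MST = {2-6(w=1) 3-6(w=6) 4-6(w=2)}
step 4: add edge 5-6 (w=9); MST = {2-6(w=1) 3-6(w=6) 4-6(w=2) 5-6(w=9)}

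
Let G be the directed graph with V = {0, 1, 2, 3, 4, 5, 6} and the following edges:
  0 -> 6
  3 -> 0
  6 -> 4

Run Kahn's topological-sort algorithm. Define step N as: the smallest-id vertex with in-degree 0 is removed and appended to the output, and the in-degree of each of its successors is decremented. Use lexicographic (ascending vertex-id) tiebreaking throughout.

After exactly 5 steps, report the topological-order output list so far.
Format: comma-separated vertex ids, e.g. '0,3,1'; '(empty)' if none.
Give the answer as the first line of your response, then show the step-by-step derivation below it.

1,2,3,0,5

step 1: output 1; order=[1]; indeg=(1,0,0,0,1,0,1)
step 2: output 2; order=[1,2]; indeg=(1,0,0,0,1,0,1)
step 3: output 3; order=[1,2,3]; indeg=(0,0,0,0,1,0,1)
step 4: output 0; order=[1,2,3,0]; indeg=(0,0,0,0,1,0,0)
step 5: output 5; order=[1,2,3,0,5]; indeg=(0,0,0,0,1,0,0)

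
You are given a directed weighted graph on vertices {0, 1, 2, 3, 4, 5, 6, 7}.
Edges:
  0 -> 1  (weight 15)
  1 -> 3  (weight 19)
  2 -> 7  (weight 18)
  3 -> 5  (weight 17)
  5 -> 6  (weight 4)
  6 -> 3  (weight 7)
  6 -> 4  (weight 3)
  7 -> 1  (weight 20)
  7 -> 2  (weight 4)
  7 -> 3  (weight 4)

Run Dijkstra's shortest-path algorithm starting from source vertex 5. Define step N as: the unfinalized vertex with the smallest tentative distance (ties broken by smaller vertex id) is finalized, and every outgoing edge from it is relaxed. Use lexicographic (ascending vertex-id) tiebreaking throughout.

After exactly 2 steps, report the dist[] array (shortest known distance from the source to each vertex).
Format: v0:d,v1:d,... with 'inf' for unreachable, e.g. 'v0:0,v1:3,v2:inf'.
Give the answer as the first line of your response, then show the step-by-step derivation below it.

v0:inf,v1:inf,v2:inf,v3:11,v4:7,v5:0,v6:4,v7:inf

step 1: dist = v0:inf,v1:inf,v2:inf,v3:inf,v4:inf,v5:0,v6:4,v7:inf
step 2: dist = v0:inf,v1:inf,v2:inf,v3:11,v4:7,v5:0,v6:4,v7:inf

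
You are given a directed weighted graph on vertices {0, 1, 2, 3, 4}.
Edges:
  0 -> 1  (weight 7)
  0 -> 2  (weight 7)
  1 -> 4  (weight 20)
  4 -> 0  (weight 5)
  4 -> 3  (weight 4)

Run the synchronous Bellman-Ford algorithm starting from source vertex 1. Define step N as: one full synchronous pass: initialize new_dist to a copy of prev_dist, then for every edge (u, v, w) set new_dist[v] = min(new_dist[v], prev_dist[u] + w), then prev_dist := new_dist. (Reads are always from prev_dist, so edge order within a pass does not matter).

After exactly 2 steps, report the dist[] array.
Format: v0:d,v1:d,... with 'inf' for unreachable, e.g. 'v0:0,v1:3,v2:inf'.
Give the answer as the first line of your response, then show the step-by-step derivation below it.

v0:25,v1:0,v2:inf,v3:24,v4:20

step 1: dist = v0:inf,v1:0,v2:inf,v3:inf,v4:20
step 2: dist = v0:25,v1:0,v2:inf,v3:24,v4:20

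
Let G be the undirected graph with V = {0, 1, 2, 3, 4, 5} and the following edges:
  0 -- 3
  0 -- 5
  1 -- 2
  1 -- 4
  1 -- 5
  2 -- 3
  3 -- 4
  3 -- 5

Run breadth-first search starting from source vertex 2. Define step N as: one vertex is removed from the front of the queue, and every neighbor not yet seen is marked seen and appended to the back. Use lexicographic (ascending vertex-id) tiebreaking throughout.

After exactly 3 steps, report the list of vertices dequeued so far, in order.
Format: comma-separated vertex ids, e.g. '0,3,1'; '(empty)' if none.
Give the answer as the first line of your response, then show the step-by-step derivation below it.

2,1,3

step 1: dequeue 2; queue=[1,3]; order=2
step 2: dequeue 1; queue=[3,4,5]; order=2,1
step 3: dequeue 3; queue=[4,5,0]; order=2,1,3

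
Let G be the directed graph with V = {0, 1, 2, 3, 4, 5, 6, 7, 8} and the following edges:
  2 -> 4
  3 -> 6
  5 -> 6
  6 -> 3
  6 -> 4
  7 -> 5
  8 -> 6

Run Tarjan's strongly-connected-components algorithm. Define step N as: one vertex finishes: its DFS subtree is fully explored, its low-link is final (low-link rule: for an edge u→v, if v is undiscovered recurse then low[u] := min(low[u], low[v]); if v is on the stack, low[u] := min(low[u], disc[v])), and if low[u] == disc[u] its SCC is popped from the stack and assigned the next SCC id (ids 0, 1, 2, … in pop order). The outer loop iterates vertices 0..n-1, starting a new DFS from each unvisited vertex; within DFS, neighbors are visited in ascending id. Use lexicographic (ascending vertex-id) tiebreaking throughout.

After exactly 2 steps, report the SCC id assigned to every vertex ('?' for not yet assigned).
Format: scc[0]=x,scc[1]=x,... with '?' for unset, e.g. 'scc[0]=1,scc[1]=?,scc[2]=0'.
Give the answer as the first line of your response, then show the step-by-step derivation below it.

scc[0]=0,scc[1]=1,scc[2]=?,scc[3]=?,scc[4]=?,scc[5]=?,scc[6]=?,scc[7]=?,scc[8]=?

step 1: low=(low[0]=0,low[1]=?,low[2]=?,low[3]=?,low[4]=?,low[5]=?,low[6]=?,low[7]=?,low[8]=?); scc=(scc[0]=0,scc[1]=?,scc[2]=?,scc[3]=?,scc[4]=?,scc[5]=?,scc[6]=?,scc[7]=?,scc[8]=?)
step 2: low=(low[0]=0,low[1]=1,low[2]=?,low[3]=?,low[4]=?,low[5]=?,low[6]=?,low[7]=?,low[8]=?); scc=(scc[0]=0,scc[1]=1,scc[2]=?,scc[3]=?,scc[4]=?,scc[5]=?,scc[6]=?,scc[7]=?,scc[8]=?)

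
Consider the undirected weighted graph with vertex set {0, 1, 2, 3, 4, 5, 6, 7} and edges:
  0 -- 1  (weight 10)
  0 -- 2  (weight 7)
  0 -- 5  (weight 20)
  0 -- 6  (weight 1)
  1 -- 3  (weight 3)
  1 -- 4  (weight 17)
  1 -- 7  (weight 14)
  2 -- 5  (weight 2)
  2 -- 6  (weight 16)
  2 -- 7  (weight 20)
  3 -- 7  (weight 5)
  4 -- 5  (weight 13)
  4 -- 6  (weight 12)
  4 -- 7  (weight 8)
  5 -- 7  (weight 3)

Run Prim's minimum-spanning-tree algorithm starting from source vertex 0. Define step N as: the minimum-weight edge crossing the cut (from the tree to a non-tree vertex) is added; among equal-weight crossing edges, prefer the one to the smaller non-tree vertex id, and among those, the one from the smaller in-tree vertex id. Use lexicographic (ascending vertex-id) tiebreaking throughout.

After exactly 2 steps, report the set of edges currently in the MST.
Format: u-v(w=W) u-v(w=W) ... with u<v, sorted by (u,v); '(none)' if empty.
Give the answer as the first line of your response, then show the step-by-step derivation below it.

0-2(w=7) 0-6(w=1)

step 1: add edge 0-6 (w=1); MST = {0-6(w=1)}
step 2: add edge 0-2 (w=7); MST = {0-2(w=7) 0-6(w=1)}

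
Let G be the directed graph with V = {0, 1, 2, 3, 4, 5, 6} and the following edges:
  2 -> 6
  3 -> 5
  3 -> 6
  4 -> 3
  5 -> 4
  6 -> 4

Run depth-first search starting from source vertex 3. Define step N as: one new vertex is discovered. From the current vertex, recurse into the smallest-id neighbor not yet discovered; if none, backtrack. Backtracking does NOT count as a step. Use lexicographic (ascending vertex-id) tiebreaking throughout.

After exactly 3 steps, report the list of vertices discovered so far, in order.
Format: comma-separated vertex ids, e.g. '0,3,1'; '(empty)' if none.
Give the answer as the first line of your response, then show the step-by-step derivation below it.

3,5,4

step 1: discover 3; path=3; order=3
step 2: discover 5; path=3>5; order=3,5
step 3: discover 4; path=3>5>4; order=3,5,4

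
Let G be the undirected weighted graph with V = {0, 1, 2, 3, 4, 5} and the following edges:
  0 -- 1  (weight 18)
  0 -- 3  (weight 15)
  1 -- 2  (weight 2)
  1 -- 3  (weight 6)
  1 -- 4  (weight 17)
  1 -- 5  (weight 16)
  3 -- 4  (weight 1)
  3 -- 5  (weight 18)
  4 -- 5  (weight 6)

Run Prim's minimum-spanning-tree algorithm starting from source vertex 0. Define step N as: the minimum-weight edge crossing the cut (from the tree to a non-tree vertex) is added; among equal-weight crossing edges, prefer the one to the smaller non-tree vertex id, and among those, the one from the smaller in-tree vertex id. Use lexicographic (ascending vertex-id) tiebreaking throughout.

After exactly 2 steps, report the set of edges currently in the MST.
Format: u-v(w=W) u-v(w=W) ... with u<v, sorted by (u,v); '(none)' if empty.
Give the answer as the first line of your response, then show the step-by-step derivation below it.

0-3(w=15) 3-4(w=1)

step 1: add edge 0-3 (w=15); MST = {0-3(w=15)}
step 2: add edge 3-4 (w=1); MST = {0-3(w=15) 3-4(w=1)}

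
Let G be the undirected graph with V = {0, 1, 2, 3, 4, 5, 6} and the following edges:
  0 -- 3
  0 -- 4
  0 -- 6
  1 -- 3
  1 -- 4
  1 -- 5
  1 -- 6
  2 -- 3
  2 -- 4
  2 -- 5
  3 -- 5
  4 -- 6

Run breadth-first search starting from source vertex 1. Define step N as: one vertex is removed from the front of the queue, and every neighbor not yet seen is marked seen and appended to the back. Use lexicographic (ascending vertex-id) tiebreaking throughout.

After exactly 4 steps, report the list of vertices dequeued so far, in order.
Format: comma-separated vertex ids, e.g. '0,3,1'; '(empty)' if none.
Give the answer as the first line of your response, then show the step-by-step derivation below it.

1,3,4,5

step 1: dequeue 1; queue=[3,4,5,6]; order=1
step 2: dequeue 3; queue=[4,5,6,0,2]; order=1,3
step 3: dequeue 4; queue=[5,6,0,2]; order=1,3,4
step 4: dequeue 5; queue=[6,0,2]; order=1,3,4,5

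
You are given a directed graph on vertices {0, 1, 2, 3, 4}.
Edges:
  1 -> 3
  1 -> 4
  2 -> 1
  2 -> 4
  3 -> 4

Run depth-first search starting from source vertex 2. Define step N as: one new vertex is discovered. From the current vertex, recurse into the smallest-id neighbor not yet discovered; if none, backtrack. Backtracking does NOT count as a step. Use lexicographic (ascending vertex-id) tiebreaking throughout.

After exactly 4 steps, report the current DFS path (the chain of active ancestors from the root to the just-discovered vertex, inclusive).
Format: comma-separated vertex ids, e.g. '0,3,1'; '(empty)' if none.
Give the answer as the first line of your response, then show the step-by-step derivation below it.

2,1,3,4

step 1: discover 2; path=2; order=2
step 2: discover 1; path=2>1; order=2,1
step 3: discover 3; path=2>1>3; order=2,1,3
step 4: discover 4; path=2>1>3>4; order=2,1,3,4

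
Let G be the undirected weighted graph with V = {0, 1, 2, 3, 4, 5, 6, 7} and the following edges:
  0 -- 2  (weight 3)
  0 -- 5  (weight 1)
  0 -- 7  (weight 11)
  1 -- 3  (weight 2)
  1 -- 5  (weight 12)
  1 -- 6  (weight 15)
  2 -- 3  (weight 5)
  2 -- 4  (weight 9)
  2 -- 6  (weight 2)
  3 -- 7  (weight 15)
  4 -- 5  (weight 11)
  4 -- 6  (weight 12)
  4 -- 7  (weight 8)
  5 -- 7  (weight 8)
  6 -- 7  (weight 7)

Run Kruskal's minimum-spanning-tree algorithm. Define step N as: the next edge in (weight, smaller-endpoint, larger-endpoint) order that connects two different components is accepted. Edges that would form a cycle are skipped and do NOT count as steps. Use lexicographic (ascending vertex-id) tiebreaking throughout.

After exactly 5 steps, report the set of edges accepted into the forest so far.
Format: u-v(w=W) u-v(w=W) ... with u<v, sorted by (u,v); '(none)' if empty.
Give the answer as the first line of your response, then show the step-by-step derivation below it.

0-2(w=3) 0-5(w=1) 1-3(w=2) 2-3(w=5) 2-6(w=2)

step 1: add edge 0-5 (w=1); MST = {0-5(w=1)}
step 2: add edge 1-3 (w=2); MST = {0-5(w=1) 1-3(w=2)}
step 3: add edge 2-6 (w=2); MST = {0-5(w=1) 1-3(w=2) 2-6(w=2)}
step 4: add edge 0-2 (w=3); MST = {0-2(w=3) 0-5(w=1) 1-3(w=2) 2-6(w=2)}
step 5: add edge 2-3 (w=5); MST = {0-2(w=3) 0-5(w=1) 1-3(w=2) 2-3(w=5) 2-6(w=2)}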